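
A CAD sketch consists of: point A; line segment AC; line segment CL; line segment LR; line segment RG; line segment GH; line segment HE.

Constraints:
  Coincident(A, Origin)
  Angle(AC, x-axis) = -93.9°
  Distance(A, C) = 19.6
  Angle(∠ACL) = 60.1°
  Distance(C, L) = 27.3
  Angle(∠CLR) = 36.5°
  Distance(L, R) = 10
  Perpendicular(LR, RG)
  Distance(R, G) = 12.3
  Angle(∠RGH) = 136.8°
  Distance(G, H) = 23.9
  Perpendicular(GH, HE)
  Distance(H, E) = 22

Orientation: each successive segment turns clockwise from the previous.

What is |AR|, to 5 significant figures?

14.561

A is at the origin; AC runs at -93.9° with length 19.6, so C = (-1.3331, -19.555). ∠ACL = 60.1° gives CL at 146.20° from the x-axis; with |CL| = 27.3, L = (-24.019, -4.3677). ∠CLR = 36.5° gives LR at 2.7000° from the x-axis; with |LR| = 10.0, R = (-14.030, -3.8967). Then |AR| = |R − A| = 14.561.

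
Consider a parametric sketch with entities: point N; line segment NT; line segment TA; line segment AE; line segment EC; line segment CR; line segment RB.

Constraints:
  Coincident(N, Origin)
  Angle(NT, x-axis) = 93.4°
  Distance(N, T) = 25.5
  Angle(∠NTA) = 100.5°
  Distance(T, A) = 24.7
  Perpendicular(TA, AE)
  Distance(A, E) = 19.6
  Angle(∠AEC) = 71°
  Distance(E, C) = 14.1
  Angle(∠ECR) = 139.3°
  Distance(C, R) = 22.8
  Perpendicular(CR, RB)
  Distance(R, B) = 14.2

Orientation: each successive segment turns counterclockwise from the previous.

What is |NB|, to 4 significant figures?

40.54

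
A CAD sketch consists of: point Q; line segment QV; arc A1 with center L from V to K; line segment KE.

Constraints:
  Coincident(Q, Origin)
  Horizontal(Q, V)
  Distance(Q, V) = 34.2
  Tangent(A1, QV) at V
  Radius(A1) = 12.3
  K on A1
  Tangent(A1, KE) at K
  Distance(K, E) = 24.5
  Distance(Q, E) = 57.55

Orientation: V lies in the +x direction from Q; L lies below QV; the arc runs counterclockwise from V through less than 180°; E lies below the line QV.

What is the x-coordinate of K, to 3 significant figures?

25.6

Q is at the origin; QV is horizontal with |QV| = 34.2 and V on the +x side, so V = (34.2, 0.00). Since A1 is tangent to QV there, LV ⟂ QV, so L = V + (0, -12.3) = (34.2, -12.3). Since LK ⟂ KE (tangency), |LE| = √(12.3² + 24.5²) = 27.4 regardless of where K sits on A1. So E lies on both circle(Q, 57.55) and circle(L, 27.4); the below-QV intersection is E = (43.0, -38.3). K is the foot of the tangent from E: K = (25.6, -21.0).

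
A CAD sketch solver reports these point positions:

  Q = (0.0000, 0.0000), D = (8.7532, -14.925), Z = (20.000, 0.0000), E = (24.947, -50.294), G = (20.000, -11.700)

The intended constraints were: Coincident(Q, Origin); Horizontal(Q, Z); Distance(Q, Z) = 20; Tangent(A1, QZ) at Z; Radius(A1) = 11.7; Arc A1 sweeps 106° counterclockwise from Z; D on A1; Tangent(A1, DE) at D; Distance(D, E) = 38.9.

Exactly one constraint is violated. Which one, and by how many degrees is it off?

Tangent(A1, DE) at D — off by 8.60°.

Q = (0.00, 0.00) ✓; Q.y = 0.00, Z.y = 0.00 ✓; |QZ| = 20.00 ✓; ∠(GZ, ZQ) = 90.00° ✓; |GZ| = 11.70 ✓; bearing(G→D) − bearing(G→Z) = 106.0° ✓; |GD| = 11.70 ✓; ∠(GD, DE) = 81.40° ✗; |DE| = 38.90 ✓.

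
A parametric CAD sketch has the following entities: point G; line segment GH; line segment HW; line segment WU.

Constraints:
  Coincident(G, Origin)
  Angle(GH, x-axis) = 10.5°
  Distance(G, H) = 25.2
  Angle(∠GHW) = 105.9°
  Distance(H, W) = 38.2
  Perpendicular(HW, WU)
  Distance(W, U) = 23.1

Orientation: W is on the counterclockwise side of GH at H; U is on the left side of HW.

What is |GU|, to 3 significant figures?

45.1

∠GHW = 105.9°, so HW runs at 10.5° + (180° − 105.9°) = 84.6° from the x-axis; with |HW| = 38.2, W = H + 38.2·(cos 84.6°, sin 84.6°) = (28.4, 42.6). The perpendicularity gives WU at right angles to HW; with |WU| = 23.1 on the left of HW, U = W + 23.1·(-0.996, 0.0941) = (5.38, 44.8). Then |GU| = |U − G| = 45.1.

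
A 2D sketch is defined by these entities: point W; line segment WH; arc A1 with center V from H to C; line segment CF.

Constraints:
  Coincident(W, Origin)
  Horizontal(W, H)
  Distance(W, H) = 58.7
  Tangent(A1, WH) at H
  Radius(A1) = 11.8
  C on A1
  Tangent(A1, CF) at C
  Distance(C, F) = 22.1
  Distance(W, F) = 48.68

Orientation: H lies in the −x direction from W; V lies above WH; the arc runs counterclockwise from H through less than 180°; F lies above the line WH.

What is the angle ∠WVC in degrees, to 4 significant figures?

9.799°

W is at the origin; W and H share the same y with |WH| = 58.7 and H on the −x side, so H = (-58.70, 0.000). The tangent condition forces VH to be normal to WH, so V = H + (0, 11.8) = (-58.70, 11.80). Since VC ⟂ CF (tangency), |VF| = √(11.8² + 22.1²) = 25.05 regardless of where C sits on A1. So F lies on both circle(W, 48.68) and circle(V, 25.05); the above-WH intersection is F = (-39.72, 28.15). C is the foot of the tangent from F: C = (-47.70, 7.539).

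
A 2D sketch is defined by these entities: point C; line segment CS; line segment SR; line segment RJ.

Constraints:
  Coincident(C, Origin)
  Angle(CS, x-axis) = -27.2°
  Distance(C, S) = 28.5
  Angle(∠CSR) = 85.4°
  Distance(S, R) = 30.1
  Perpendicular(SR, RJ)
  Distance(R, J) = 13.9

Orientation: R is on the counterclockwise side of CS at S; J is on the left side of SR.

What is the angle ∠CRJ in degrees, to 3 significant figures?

44.4°

C is at the origin; CS runs at -27.2° with length 28.5, so S = 28.5·(cos -27.2°, sin -27.2°) = (25.3, -13.0). ∠CSR = 85.4°, so SR runs at -27.2° + (180° − 85.4°) = 67.4° from the x-axis; with |SR| = 30.1, R = S + 30.1·(cos 67.4°, sin 67.4°) = (36.9, 14.8). SR is perpendicular to RJ; with |RJ| = 13.9 on the left of SR, J = R + 13.9·(-0.923, 0.384) = (24.1, 20.1). Then cos ∠CRJ = RC·RJ / (|RC||RJ|), giving 44.4°.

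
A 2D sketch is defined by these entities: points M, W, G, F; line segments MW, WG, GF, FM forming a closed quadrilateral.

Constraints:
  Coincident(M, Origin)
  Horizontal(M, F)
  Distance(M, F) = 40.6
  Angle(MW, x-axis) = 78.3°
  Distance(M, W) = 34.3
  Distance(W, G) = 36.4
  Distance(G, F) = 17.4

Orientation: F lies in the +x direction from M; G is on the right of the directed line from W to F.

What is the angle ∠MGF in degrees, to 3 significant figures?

174°

M is at the origin; M and F share the same y with |MF| = 40.6 and F in +x, so F = (40.6, 0). MW runs at 78.3° with |MW| = 34.3, so W = (6.96, 33.6). G is determined by |WG| = 36.4 and |GF| = 17.4 together: it lies at the intersection of circle(W, 36.4) and circle(F, 17.4). With |WF| = 47.5, the foot of the radical line on WF is 34.5 from W and the perpendicular offset is √(36.4² − 34.5²) = 11.5. Taking the right-of-WF solution: G = (23.2, 1.03).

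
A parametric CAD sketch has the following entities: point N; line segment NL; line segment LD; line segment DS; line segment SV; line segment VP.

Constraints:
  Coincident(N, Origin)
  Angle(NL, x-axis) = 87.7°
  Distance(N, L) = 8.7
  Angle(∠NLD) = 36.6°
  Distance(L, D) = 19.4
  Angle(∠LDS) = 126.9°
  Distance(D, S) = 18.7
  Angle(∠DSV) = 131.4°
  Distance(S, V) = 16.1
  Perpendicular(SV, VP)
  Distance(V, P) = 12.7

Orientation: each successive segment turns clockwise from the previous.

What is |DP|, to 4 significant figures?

28.50

N is at the origin; NL runs at 87.7° with length 8.7, so L = (0.3491, 8.693). ∠NLD = 36.6° gives LD at -55.70° from the x-axis; with |LD| = 19.4, D = (11.28, -7.333). ∠LDS = 126.9° gives DS at -108.8° from the x-axis; with |DS| = 18.7, S = (5.255, -25.04). ∠DSV = 131.4° gives SV at -157.4° from the x-axis; with |SV| = 16.1, V = (-9.609, -31.22). SV ⟂ VP, so VP runs at 112.6°; with |VP| = 12.7, P = (-14.49, -19.50). Then |DP| = |P − D| = 28.50.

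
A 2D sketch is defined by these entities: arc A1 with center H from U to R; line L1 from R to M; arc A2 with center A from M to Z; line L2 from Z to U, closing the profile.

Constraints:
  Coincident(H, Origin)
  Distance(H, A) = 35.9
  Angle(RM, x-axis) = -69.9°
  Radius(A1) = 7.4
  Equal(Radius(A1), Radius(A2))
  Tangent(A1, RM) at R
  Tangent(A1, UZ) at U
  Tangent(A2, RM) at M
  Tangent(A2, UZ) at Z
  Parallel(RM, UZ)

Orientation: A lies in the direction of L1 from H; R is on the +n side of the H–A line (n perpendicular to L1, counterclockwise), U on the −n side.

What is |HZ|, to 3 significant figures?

36.7

The slot axis is L1's direction at -69.9°, so u = (cos -69.9°, sin -69.9°) = (0.344, -0.939) and n = (−sin -69.9°, cos -69.9°) = (0.939, 0.344). H is at the origin and A lies 35.9 along u from H, so A = 35.9·u = (12.3, -33.7). Tangency of A1 to both parallel lines with radius 7.4 puts R and U at H ± 7.4·n: R = (6.95, 2.54), U = (-6.95, -2.54). Equal radii place M and Z the same way about A: M = A + 7.4·n = (19.3, -31.2), Z = A − 7.4·n = (5.39, -36.3). Then |HZ| = |Z − H| = 36.7.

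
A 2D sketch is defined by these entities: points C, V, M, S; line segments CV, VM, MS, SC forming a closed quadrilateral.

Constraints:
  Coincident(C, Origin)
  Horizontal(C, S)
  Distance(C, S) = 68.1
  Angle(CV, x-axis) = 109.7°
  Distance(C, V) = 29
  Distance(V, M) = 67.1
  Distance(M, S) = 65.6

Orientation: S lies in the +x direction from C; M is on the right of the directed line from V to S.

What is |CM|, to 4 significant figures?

38.10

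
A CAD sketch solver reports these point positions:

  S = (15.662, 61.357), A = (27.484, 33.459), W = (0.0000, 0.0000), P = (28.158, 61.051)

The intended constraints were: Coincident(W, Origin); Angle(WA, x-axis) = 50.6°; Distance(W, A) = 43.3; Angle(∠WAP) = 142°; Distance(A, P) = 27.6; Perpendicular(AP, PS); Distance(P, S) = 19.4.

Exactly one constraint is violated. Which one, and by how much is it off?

Distance(P, S) = 19.4 — off by 6.90.

W = (0.00, 0.00) ✓; WA at 50.60° ✓; |WA| = 43.30 ✓; ∠WAP = 142.0° ✓; |AP| = 27.60 ✓; ∠(AP, PS) = 90.00° ✓; |PS| = 12.50 ✗.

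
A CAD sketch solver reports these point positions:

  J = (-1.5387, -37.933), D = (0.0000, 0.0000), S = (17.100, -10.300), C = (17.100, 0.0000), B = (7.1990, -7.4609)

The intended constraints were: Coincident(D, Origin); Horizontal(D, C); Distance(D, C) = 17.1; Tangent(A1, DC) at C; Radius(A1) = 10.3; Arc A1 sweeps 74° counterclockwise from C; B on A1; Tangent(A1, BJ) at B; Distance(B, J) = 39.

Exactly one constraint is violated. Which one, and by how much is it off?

Distance(B, J) = 39 — off by 7.30.

D = (0.00, 0.00) ✓; D.y = 0.00, C.y = 0.00 ✓; |DC| = 17.10 ✓; ∠(SC, CD) = 90.00° ✓; |SC| = 10.30 ✓; bearing(S→B) − bearing(S→C) = 74.00° ✓; |SB| = 10.30 ✓; ∠(SB, BJ) = 90.00° ✓; |BJ| = 31.70 ✗.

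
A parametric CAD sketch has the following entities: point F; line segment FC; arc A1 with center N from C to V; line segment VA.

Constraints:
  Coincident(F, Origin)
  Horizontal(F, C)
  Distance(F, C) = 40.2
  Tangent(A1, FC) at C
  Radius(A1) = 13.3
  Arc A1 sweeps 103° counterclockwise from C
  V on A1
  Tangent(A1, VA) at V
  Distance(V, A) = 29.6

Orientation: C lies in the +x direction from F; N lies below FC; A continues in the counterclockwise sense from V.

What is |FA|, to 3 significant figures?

56.4

On A1, C sits at bearing 90° from N; a 103° counterclockwise sweep puts V at bearing 193°, so V = N + 13.3·(cos 193°, sin 193°) = (27.2, -16.3). A1 meets VA tangentially, so NV is at right angles to VA, so VA runs along (−sin 193°, cos 193°); with |VA| = 29.6, A = (33.9, -45.1). Then |FA| = |A − F| = 56.4.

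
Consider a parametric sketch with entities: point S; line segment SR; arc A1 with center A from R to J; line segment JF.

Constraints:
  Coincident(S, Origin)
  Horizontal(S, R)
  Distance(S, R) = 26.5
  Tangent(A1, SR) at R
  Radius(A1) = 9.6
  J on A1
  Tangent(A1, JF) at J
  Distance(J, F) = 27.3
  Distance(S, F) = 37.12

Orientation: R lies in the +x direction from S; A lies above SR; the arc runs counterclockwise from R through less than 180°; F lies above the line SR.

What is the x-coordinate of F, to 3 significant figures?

12.5

Checks: |AJ| = 9.600 ✓; ∠(AJ, JF) = 90.00° ✓; |JF| = 27.30 ✓; |SF| = 37.12 ✓.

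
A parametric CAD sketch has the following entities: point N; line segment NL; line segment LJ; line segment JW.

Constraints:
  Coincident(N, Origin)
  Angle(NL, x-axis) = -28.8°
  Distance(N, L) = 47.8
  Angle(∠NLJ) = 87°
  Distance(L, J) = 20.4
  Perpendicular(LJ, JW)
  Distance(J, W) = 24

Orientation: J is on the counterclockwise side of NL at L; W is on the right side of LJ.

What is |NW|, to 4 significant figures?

73.93

N is at the origin; NL runs at -28.8° with length 47.8, so L = 47.8·(cos -28.8°, sin -28.8°) = (41.89, -23.03). ∠NLJ = 87.0°, so LJ runs at -28.8° + (180° − 87.0°) = 64.20° from the x-axis; with |LJ| = 20.4, J = L + 20.4·(cos 64.20°, sin 64.20°) = (50.77, -4.661). The perpendicularity gives JW at right angles to LJ; with |JW| = 24.0 on the right of LJ, W = J + 24.0·(0.9003, -0.4352) = (72.37, -15.11). Then |NW| = |W − N| = 73.93.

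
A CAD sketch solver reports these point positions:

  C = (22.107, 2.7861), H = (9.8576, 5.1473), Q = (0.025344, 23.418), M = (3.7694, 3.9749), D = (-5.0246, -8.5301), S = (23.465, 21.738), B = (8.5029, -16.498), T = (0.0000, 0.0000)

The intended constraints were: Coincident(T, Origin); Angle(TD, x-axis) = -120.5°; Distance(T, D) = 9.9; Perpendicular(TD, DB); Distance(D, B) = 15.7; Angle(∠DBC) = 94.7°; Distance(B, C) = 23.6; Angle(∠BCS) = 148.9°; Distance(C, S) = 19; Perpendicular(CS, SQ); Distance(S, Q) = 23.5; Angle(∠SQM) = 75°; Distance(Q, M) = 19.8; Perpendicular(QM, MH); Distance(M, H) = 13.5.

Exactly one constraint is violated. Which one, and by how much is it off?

Distance(M, H) = 13.5 — off by 7.30.

T = (0.00, 0.00) ✓; TD at -120.5° ✓; |TD| = 9.900 ✓; ∠(TD, DB) = 90.00° ✓; |DB| = 15.70 ✓; ∠DBC = 94.70° ✓; |BC| = 23.60 ✓; ∠BCS = 148.9° ✓; |CS| = 19.00 ✓; ∠(CS, SQ) = 90.00° ✓; |SQ| = 23.50 ✓; ∠SQM = 75.00° ✓; |QM| = 19.80 ✓; ∠(QM, MH) = 90.00° ✓; |MH| = 6.200 ✗.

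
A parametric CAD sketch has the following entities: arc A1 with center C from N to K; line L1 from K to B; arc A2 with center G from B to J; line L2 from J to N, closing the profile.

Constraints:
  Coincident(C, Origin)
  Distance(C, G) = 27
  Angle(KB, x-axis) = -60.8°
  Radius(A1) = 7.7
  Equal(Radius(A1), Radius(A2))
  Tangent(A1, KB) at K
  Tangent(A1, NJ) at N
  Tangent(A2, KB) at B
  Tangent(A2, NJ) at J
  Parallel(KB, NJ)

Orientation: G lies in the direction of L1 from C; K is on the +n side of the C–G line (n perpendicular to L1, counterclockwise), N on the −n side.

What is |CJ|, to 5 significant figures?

28.077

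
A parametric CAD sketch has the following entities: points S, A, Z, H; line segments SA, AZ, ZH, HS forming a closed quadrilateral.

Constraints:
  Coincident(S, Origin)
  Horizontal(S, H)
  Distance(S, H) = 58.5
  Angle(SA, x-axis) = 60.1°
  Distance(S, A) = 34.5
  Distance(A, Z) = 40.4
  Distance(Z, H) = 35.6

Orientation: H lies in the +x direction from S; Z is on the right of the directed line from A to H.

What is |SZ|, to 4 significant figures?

26.22

Checks: |AZ| = 40.40 ✓; |ZH| = 35.60 ✓.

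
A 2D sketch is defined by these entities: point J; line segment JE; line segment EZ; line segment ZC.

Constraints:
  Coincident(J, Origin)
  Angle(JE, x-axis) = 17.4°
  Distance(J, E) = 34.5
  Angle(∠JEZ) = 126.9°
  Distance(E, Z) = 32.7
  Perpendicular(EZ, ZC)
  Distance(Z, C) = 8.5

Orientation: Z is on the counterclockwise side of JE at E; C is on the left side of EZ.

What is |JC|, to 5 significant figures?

56.723

∠JEZ = 126.9°, so EZ runs at 17.4° + (180° − 126.9°) = 70.500° from the x-axis; with |EZ| = 32.7, Z = E + 32.7·(cos 70.500°, sin 70.500°) = (43.837, 41.141). EZ is perpendicular to ZC; with |ZC| = 8.5 on the left of EZ, C = Z + 8.5·(-0.94264, 0.33381) = (35.824, 43.979). Then |JC| = |C − J| = 56.723.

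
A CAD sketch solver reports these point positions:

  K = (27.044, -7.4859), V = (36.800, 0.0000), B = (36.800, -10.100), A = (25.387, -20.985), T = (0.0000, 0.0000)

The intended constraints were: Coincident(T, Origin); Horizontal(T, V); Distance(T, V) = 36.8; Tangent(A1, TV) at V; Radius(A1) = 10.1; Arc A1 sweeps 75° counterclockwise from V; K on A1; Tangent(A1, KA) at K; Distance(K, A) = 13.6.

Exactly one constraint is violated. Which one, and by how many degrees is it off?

Tangent(A1, KA) at K — off by 8.00°.

T = (0.00, 0.00) ✓; T.y = 0.00, V.y = 0.00 ✓; |TV| = 36.80 ✓; ∠(BV, VT) = 90.00° ✓; |BV| = 10.10 ✓; bearing(B→K) − bearing(B→V) = 75.00° ✓; |BK| = 10.10 ✓; ∠(BK, KA) = 82.00° ✗; |KA| = 13.60 ✓.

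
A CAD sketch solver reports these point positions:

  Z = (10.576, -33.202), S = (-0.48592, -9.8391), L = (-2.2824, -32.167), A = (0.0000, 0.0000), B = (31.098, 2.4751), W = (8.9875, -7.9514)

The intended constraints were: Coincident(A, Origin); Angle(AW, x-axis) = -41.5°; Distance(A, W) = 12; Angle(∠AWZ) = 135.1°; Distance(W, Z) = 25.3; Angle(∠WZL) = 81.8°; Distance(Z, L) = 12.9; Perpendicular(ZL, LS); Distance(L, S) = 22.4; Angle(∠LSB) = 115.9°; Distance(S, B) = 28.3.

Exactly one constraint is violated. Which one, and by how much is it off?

Distance(S, B) = 28.3 — off by 5.60.

A = (0.00, 0.00) ✓; AW at -41.50° ✓; |AW| = 12.00 ✓; ∠AWZ = 135.1° ✓; |WZ| = 25.30 ✓; ∠WZL = 81.80° ✓; |ZL| = 12.90 ✓; ∠(ZL, LS) = 90.00° ✓; |LS| = 22.40 ✓; ∠LSB = 115.9° ✓; |SB| = 33.90 ✗.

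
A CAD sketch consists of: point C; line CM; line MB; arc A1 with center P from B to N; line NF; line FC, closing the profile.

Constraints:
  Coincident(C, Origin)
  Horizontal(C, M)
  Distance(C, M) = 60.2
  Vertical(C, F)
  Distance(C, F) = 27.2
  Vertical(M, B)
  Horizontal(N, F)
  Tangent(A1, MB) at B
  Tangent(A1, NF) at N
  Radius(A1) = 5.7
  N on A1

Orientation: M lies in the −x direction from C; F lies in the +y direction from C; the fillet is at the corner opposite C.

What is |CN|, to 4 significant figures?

60.91

The virtual corner opposite C is at (-60.20, 27.20). Tangency of A1 to MB means the radius PB is perpendicular to MB and tangency of A1 to NF means the radius PN is perpendicular to NF, with radius 5.7, so the center P sits 5.7 in from both sides at P = (-54.50, 21.50). That places the tangent points at B = (-60.20, 21.50) on MB and N = (-54.50, 27.20) on NF. Then |CN| = |N − C| = 60.91.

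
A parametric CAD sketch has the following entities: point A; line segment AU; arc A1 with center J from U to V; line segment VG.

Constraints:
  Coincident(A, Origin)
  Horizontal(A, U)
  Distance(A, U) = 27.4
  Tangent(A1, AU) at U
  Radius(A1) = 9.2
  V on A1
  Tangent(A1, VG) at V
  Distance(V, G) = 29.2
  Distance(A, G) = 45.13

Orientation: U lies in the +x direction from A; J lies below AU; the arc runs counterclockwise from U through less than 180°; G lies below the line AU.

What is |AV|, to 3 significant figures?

21.0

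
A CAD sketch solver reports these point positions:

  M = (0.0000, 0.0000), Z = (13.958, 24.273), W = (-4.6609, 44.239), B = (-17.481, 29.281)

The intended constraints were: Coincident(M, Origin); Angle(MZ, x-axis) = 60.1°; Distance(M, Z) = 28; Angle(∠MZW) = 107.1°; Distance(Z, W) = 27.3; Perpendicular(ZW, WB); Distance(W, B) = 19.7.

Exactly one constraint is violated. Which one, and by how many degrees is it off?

Perpendicular(ZW, WB) — off by 6.40°.

M = (0.00, 0.00) ✓; MZ at 60.10° ✓; |MZ| = 28.00 ✓; ∠MZW = 107.1° ✓; |ZW| = 27.30 ✓; ∠(ZW, WB) = 96.40° ✗; |WB| = 19.70 ✓.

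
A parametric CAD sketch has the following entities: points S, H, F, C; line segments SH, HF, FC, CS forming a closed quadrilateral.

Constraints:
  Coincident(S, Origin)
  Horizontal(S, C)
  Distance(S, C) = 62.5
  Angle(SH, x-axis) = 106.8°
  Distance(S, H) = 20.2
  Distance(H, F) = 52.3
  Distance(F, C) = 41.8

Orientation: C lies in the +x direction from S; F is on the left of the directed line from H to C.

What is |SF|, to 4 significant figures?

57.08

Checks: |HF| = 52.30 ✓; |FC| = 41.80 ✓.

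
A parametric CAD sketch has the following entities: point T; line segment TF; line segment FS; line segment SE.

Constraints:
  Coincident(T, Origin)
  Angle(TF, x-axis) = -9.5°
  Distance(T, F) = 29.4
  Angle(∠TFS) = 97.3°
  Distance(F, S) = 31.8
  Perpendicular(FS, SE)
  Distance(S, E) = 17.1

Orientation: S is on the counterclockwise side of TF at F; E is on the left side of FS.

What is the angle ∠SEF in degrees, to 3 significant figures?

61.7°

∠TFS = 97.3°, so FS runs at -9.5° + (180° − 97.3°) = 73.2° from the x-axis; with |FS| = 31.8, S = F + 31.8·(cos 73.2°, sin 73.2°) = (38.2, 25.6). The perpendicularity gives SE at right angles to FS; with |SE| = 17.1 on the left of FS, E = S + 17.1·(-0.957, 0.289) = (21.8, 30.5). Then cos ∠SEF = ES·EF / (|ES||EF|), giving 61.7°.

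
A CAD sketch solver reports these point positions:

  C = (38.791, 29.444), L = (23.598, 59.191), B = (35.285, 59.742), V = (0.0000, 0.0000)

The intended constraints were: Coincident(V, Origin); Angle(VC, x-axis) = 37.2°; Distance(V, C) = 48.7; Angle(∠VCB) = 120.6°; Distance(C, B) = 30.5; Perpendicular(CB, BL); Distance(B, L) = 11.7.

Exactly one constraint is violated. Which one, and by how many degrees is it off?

Perpendicular(CB, BL) — off by 3.90°.

V = (0.00, 0.00) ✓; VC at 37.20° ✓; |VC| = 48.70 ✓; ∠VCB = 120.6° ✓; |CB| = 30.50 ✓; ∠(CB, BL) = 86.10° ✗; |BL| = 11.70 ✓.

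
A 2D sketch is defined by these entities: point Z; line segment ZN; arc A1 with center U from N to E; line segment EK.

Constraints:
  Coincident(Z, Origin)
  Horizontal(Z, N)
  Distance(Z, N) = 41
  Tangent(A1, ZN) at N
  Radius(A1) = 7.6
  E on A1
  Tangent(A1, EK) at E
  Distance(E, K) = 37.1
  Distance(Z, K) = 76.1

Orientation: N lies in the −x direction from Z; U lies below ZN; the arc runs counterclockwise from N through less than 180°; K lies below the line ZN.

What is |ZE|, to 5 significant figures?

47.426

Checks: |UE| = 7.600 ✓; ∠(UE, EK) = 90.00° ✓; |EK| = 37.10 ✓; |ZK| = 76.10 ✓.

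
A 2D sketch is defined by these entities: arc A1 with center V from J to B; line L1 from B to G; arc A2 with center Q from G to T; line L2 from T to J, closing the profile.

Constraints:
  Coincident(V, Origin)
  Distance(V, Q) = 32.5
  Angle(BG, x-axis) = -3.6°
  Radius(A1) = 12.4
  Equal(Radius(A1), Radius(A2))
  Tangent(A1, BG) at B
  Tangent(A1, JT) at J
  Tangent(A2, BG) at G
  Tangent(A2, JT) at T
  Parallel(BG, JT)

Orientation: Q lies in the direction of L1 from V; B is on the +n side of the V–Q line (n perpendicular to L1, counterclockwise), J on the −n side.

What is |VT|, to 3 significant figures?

34.8

The slot axis is L1's direction at -3.6°, so u = (cos -3.6°, sin -3.6°) = (0.998, -0.0628) and n = (−sin -3.6°, cos -3.6°) = (0.0628, 0.998). V is at the origin and Q lies 32.5 along u from V, so Q = 32.5·u = (32.4, -2.04). Tangency of A1 to both parallel lines with radius 12.4 puts B and J at V ± 12.4·n: B = (0.779, 12.4), J = (-0.779, -12.4). Equal radii place G and T the same way about Q: G = Q + 12.4·n = (33.2, 10.3), T = Q − 12.4·n = (31.7, -14.4). Then |VT| = |T − V| = 34.8.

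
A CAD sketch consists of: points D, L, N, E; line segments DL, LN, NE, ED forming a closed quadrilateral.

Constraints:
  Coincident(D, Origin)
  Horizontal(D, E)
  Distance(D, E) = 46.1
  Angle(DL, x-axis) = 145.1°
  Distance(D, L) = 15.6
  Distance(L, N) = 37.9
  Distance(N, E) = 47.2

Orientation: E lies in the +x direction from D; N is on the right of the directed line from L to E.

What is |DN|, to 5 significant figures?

24.855

Checks: |LN| = 37.90 ✓; |NE| = 47.20 ✓.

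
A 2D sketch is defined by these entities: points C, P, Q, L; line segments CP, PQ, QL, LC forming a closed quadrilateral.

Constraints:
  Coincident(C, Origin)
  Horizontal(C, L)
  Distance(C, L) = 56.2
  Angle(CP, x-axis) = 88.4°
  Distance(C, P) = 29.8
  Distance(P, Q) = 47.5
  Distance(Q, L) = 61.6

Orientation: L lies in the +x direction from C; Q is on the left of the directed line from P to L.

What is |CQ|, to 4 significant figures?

70.31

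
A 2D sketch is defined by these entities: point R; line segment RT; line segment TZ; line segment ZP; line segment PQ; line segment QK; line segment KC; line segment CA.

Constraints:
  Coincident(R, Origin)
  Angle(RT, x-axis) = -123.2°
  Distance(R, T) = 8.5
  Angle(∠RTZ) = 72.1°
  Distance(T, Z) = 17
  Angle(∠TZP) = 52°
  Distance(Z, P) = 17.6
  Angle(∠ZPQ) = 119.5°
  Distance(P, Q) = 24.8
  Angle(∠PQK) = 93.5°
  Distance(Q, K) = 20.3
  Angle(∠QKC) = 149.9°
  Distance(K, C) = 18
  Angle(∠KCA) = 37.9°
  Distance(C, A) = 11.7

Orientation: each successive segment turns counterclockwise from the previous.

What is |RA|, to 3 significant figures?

22.7

R is at the origin; RT runs at -123.2° with length 8.5, so T = (-4.65, -7.11). ∠RTZ = 72.1° gives TZ at -15.3° from the x-axis; with |TZ| = 17.0, Z = (11.7, -11.6). ∠TZP = 52.0° gives ZP at 113° from the x-axis; with |ZP| = 17.6, P = (4.95, 4.64). ∠ZPQ = 119.5° gives PQ at 173° from the x-axis; with |PQ| = 24.8, Q = (-19.7, 7.57). ∠PQK = 93.5° gives QK at -100° from the x-axis; with |QK| = 20.3, K = (-23.3, -12.4). ∠QKC = 149.9° gives KC at -70.2° from the x-axis; with |KC| = 18.0, C = (-17.2, -29.3). ∠KCA = 37.9° gives CA at 71.9° from the x-axis; with |CA| = 11.7, A = (-13.6, -18.2). Then |RA| = |A − R| = 22.7.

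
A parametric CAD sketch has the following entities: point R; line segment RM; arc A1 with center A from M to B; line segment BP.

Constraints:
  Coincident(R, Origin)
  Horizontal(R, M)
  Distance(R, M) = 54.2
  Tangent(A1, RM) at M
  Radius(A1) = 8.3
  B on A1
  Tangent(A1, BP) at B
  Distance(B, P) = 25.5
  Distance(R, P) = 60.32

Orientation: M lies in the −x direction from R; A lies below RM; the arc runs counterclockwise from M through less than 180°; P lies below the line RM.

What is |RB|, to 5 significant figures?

62.707

R is at the origin; R and M share the same y with |RM| = 54.2 and M on the −x side, so M = (-54.200, 0.0000). Tangency of A1 to RM means the radius AM is perpendicular to RM, so A = M + (0, -8.3) = (-54.200, -8.3000). Since AB ⟂ BP (tangency), |AP| = √(8.3² + 25.5²) = 26.817 regardless of where B sits on A1. So P lies on both circle(R, 60.32) and circle(A, 26.817); the below-RM intersection is P = (-49.357, -34.676). B is the foot of the tangent from P: B = (-61.499, -12.252).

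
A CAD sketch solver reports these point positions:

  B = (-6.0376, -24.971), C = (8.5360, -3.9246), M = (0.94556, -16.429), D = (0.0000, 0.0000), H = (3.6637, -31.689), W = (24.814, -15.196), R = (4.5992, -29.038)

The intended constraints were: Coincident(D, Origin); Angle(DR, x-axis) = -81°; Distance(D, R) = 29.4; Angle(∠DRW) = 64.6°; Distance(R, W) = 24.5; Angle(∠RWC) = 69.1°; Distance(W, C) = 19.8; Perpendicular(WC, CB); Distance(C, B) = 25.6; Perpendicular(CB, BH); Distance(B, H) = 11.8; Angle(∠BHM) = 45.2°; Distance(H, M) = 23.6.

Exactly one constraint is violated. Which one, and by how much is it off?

Distance(H, M) = 23.6 — off by 8.10.

D = (0.00, 0.00) ✓; DR at -81.00° ✓; |DR| = 29.40 ✓; ∠DRW = 64.60° ✓; |RW| = 24.50 ✓; ∠RWC = 69.10° ✓; |WC| = 19.80 ✓; ∠(WC, CB) = 90.00° ✓; |CB| = 25.60 ✓; ∠(CB, BH) = 90.00° ✓; |BH| = 11.80 ✓; ∠BHM = 45.20° ✓; |HM| = 15.50 ✗.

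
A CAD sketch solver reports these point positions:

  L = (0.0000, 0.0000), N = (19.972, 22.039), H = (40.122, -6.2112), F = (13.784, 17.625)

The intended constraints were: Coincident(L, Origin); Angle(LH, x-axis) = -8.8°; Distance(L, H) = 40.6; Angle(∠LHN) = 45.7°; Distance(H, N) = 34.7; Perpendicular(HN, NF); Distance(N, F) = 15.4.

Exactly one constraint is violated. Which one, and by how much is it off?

Distance(N, F) = 15.4 — off by 7.80.

L = (0.00, 0.00) ✓; LH at -8.800° ✓; |LH| = 40.60 ✓; ∠LHN = 45.70° ✓; |HN| = 34.70 ✓; ∠(HN, NF) = 90.00° ✓; |NF| = 7.601 ✗.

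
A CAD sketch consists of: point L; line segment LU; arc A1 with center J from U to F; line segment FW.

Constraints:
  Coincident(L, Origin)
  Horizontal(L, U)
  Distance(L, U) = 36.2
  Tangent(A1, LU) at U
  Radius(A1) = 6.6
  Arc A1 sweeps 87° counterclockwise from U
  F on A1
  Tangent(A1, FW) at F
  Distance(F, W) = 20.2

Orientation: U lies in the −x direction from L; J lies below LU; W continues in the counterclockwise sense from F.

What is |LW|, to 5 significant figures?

51.196

On A1, U sits at bearing 90° from J; an 87° counterclockwise sweep puts F at bearing 177°, so F = J + 6.6·(cos 177°, sin 177°) = (-42.791, -6.2546). Since A1 is tangent to FW there, JF ⟂ FW, so FW runs along (−sin 177°, cos 177°); with |FW| = 20.2, W = (-43.848, -26.427). Then |LW| = |W − L| = 51.196.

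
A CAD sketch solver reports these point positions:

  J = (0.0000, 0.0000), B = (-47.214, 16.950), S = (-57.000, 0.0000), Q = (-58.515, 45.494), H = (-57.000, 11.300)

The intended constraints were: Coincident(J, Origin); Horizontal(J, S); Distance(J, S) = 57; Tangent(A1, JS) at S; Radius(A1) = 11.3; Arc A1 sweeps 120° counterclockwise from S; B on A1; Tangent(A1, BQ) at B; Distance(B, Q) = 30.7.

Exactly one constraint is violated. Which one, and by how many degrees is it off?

Tangent(A1, BQ) at B — off by 8.40°.

J = (0.00, 0.00) ✓; J.y = 0.00, S.y = 0.00 ✓; |JS| = 57.00 ✓; ∠(HS, SJ) = 90.00° ✓; |HS| = 11.30 ✓; bearing(H→B) − bearing(H→S) = 120.0° ✓; |HB| = 11.30 ✓; ∠(HB, BQ) = 98.40° ✗; |BQ| = 30.70 ✓.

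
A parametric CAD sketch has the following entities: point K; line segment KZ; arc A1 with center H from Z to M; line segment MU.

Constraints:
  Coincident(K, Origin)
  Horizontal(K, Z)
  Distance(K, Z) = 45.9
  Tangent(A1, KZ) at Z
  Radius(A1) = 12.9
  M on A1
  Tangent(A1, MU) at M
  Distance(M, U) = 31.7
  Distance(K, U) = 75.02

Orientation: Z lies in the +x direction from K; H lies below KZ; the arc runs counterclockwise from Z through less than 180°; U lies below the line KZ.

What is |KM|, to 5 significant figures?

43.624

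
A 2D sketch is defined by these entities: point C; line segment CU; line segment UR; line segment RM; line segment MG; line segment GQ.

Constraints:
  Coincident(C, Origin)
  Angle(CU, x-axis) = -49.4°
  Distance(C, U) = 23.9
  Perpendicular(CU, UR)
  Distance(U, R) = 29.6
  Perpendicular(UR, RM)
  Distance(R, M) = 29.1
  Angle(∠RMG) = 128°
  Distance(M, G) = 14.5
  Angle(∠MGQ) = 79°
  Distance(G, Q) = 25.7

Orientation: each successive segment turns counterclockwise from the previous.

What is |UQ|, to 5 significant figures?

16.468

C is at the origin; CU runs at -49.4° with length 23.9, so U = (15.554, -18.147). The perpendicularity gives UR at right angles to CU, so UR runs at 40.600°; with |UR| = 29.6, R = (38.028, 1.1163). UR is perpendicular to RM, so RM runs at 130.60°; with |RM| = 29.1, M = (19.090, 23.211). ∠RMG = 128.0° gives MG at -177.40° from the x-axis; with |MG| = 14.5, G = (4.6053, 22.553). ∠MGQ = 79.0° gives GQ at -76.400° from the x-axis; with |GQ| = 25.7, Q = (10.648, -2.4260). Then |UQ| = |Q − U| = 16.468.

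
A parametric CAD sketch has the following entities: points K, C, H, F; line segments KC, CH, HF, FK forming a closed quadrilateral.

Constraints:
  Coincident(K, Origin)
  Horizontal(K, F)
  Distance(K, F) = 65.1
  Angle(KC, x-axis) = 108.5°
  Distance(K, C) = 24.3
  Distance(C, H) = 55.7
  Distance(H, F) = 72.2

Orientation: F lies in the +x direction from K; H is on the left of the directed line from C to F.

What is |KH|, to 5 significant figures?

70.453

Checks: K.y = 0.00, F.y = 0.00 ✓; |CH| = 55.70 ✓; |HF| = 72.20 ✓.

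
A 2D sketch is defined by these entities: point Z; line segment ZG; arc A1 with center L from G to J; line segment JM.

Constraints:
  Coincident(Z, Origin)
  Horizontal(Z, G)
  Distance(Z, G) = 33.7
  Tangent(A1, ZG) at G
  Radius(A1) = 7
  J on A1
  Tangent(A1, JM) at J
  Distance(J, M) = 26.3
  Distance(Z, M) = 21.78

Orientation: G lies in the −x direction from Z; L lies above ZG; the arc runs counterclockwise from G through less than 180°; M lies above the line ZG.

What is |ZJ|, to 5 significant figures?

29.037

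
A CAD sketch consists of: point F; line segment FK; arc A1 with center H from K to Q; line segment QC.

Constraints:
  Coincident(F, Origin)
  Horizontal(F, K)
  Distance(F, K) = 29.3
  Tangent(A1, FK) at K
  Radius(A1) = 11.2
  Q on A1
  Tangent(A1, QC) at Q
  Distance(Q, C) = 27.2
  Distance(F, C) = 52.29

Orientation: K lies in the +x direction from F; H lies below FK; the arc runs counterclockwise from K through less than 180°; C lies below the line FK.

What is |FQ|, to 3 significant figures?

25.8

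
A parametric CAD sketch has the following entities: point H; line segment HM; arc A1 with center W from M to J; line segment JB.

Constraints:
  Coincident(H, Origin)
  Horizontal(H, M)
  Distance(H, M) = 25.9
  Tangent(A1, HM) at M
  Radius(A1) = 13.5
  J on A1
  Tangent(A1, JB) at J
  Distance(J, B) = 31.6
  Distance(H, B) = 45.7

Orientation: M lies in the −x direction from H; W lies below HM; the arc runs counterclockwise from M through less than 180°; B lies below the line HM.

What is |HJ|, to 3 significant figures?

42.1

Checks: |WJ| = 13.50 ✓; ∠(WJ, JB) = 90.00° ✓; |JB| = 31.60 ✓; |HB| = 45.70 ✓.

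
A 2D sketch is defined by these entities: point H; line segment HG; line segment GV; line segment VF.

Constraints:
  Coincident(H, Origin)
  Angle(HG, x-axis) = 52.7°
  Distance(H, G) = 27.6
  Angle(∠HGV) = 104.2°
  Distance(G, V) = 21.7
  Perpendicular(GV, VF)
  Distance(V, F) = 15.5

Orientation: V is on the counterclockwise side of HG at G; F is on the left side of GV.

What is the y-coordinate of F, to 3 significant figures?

29.3

H is at the origin; HG runs at 52.7° with length 27.6, so G = 27.6·(cos 52.7°, sin 52.7°) = (16.7, 22.0). ∠HGV = 104.2°, so GV runs at 52.7° + (180° − 104.2°) = 128° from the x-axis; with |GV| = 21.7, V = G + 21.7·(cos 128°, sin 128°) = (3.22, 38.9). GV is perpendicular to VF; with |VF| = 15.5 on the left of GV, F = V + 15.5·(-0.783, -0.623) = (-8.91, 29.3). So F.y = 29.3.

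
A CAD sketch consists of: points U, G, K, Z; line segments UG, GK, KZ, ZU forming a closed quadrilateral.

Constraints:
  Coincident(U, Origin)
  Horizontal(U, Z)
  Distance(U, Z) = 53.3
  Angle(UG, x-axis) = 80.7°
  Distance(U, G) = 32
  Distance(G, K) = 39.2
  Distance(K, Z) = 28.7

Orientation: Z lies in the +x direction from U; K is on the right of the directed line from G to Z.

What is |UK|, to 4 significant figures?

24.82

Checks: |GK| = 39.20 ✓; |KZ| = 28.70 ✓.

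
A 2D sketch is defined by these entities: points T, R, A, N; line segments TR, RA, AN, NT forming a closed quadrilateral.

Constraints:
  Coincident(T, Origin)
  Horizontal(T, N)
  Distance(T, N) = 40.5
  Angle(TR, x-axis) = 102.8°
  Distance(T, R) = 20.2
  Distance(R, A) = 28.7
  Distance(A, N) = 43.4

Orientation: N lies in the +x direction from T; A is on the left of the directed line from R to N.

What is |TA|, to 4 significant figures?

41.47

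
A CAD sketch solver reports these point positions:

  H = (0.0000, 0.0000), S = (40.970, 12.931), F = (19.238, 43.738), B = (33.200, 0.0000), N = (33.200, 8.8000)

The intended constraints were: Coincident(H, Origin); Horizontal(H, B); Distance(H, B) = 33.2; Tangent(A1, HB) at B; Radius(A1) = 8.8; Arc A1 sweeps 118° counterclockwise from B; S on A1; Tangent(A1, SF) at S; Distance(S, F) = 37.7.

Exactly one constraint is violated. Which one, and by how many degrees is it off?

Tangent(A1, SF) at S — off by 7.20°.

H = (0.00, 0.00) ✓; H.y = 0.00, B.y = 0.00 ✓; |HB| = 33.20 ✓; ∠(NB, BH) = 90.00° ✓; |NB| = 8.800 ✓; bearing(N→S) − bearing(N→B) = 118.0° ✓; |NS| = 8.800 ✓; ∠(NS, SF) = 82.80° ✗; |SF| = 37.70 ✓.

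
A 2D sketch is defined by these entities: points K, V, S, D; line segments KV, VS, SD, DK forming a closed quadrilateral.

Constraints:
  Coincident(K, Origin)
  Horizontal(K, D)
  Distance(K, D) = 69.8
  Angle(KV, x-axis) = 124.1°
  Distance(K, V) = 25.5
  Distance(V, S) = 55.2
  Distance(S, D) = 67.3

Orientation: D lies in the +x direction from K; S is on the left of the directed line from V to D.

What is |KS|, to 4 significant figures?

61.89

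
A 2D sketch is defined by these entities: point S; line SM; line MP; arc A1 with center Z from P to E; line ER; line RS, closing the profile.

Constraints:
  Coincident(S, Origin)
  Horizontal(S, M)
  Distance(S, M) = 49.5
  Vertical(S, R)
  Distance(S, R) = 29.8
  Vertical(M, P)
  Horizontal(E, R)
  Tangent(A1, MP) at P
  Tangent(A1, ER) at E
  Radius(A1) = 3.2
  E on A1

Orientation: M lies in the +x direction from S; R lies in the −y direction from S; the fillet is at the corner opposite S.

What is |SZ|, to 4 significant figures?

53.40

S is at the origin; SM is horizontal with |SM| = 49.5 and M on the +x side, so M = (49.50, 0.000). SR is vertical with |SR| = 29.8 and R on the −y side, so R = (0.000, -29.80). The virtual corner opposite S is at (49.50, -29.80). The tangent condition forces ZP to be normal to MP and tangency of A1 to ER means the radius ZE is perpendicular to ER, with radius 3.2, so the center Z sits 3.2 in from both sides at Z = (46.30, -26.60). Then |SZ| = |Z − S| = 53.40.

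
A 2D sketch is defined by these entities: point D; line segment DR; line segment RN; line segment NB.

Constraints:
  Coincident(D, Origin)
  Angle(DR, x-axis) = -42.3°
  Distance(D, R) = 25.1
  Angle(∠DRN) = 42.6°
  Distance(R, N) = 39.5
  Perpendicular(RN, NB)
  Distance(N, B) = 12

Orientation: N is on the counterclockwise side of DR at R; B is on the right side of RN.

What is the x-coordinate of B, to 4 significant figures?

27.01

D is at the origin; DR runs at -42.3° with length 25.1, so R = 25.1·(cos -42.3°, sin -42.3°) = (18.56, -16.89). ∠DRN = 42.6°, so RN runs at -42.3° + (180° − 42.6°) = 95.10° from the x-axis; with |RN| = 39.5, N = R + 39.5·(cos 95.10°, sin 95.10°) = (15.05, 22.45). The perpendicularity gives NB at right angles to RN; with |NB| = 12.0 on the right of RN, B = N + 12.0·(0.9960, 0.08889) = (27.01, 23.52). So B.x = 27.01.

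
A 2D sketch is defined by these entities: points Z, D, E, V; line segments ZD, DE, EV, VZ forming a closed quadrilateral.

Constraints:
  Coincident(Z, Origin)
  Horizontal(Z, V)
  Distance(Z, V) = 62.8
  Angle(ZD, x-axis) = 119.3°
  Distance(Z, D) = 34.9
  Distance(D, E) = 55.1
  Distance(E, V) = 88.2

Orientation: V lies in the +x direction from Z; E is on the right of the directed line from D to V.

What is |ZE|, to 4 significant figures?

32.85

Checks: |DE| = 55.10 ✓; |EV| = 88.20 ✓.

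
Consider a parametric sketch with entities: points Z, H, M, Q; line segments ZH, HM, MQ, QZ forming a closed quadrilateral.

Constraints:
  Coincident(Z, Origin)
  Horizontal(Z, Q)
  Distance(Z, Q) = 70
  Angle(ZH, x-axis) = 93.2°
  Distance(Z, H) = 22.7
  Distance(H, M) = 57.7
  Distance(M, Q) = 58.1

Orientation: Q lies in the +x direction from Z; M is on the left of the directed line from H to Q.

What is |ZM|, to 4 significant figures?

71.56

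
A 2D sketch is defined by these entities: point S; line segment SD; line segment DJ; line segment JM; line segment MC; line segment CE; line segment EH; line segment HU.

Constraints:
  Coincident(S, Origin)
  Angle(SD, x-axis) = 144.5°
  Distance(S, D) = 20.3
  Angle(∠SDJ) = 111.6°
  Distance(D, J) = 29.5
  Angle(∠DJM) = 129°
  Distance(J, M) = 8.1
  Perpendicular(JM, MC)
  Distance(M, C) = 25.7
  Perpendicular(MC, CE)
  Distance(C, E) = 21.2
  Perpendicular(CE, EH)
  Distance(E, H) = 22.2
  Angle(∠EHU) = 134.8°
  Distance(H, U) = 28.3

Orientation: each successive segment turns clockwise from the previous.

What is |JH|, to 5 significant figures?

13.559

S is at the origin; SD runs at 144.5° with length 20.3, so D = (-16.527, 11.788). ∠SDJ = 111.6° gives DJ at 76.100° from the x-axis; with |DJ| = 29.5, J = (-9.4398, 40.424). ∠DJM = 129.0° gives JM at 25.100° from the x-axis; with |JM| = 8.1, M = (-2.1047, 43.860). JM is perpendicular to MC, so MC runs at -64.900°; with |MC| = 25.7, C = (8.7972, 20.587). The perpendicularity gives CE at right angles to MC, so CE runs at -154.90°; with |CE| = 21.2, E = (-10.401, 11.594). The perpendicularity gives EH at right angles to CE, so EH runs at 115.10°; with |EH| = 22.2, H = (-19.818, 31.698). Then |JH| = |H − J| = 13.559.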